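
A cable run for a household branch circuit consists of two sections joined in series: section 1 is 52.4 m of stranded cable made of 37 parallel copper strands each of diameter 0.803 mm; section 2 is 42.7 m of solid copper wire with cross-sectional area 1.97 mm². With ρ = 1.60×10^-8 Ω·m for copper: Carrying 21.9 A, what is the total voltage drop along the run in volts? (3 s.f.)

8.57 V

Section 1: A_strand = π(4.0150e-04)² = 5.064e-07 m²; R₁ = ρL/(N·A_s) = (1.60×10^-8)(52.4)/(37×5.064e-07) = 0.04474 Ω
Section 2: A = 1.97 mm² = 1.970e-06 m²
R₂ = (1.60×10^-8)(42.7)/(1.970e-06) = 0.3468 Ω
R = R₁ + R₂ = 0.3915 Ω
V = IR = 21.9 × 0.3915 = 8.57 V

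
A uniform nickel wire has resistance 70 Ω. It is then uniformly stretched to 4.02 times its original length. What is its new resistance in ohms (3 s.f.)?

1130 Ω

Volume constant ⇒ A' = A/k with k = 4.02. R' = ρ(kL)/(A/k) = k²R.
R' = 16.16 × 70 = 1130 Ω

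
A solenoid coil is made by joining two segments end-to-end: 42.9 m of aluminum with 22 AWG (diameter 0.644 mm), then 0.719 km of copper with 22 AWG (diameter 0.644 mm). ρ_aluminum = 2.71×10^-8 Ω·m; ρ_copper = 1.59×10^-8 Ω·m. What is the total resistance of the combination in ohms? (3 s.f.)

38.7 Ω

Segment 1: A = π(0.644/2 mm)² = π(3.2200e-04 m)² = 3.257e-07 m²
R₁ = ρL/A = (2.71×10^-8)(42.9)/(3.257e-07) = 3.569 Ω
R₂ = (1.59×10^-8)(719)/(3.257e-07) = 35.1 Ω
R = R₁ + R₂ = 38.7 Ω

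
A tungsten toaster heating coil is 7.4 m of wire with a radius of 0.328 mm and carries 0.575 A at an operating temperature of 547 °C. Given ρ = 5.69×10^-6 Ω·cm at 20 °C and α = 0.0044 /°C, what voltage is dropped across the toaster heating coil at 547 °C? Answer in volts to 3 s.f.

ρ = 5.69×10^-6 Ω·cm = 5.69×10^-8 Ω·m
A = πr² = π(3.2800e-04 m)² = 3.380e-07 m²
R₍20₎ = ρL/A = (5.69×10^-8)(7.4)/(3.380e-07) = 1.246 Ω
R₍547₎ = R₍20₎(1 + αΔT) = 1.246 × (1 + 0.0044×527) = 4.135 Ω
V = IR = 0.575 × 4.135 = 2.38 V

2.38 V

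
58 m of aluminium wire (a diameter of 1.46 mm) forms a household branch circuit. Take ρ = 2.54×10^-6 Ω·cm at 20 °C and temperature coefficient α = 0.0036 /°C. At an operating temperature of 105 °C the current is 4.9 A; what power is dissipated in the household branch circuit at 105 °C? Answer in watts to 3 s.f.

27.6 W

ρ = 2.54×10^-6 Ω·cm = 2.54×10^-8 Ω·m
A = π(d/2)² = π(7.3000e-04 m)² = 1.674e-06 m²
R₍20₎ = ρL/A = (2.54×10^-8)(58)/(1.674e-06) = 0.88 Ω
R₍105₎ = R₍20₎(1 + αΔT) = 0.88 × (1 + 0.0036×85) = 1.149 Ω
P = I²R = (4.9)² × 1.149 = 27.6 W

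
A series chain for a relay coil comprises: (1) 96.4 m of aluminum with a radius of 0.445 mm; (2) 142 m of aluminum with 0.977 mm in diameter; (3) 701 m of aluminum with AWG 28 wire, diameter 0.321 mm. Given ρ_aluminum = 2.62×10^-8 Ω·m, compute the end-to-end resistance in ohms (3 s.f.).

236 Ω

Seg 1: A = πr² = π(4.4500e-04 m)² = 6.221e-07 m²
R_1 = (2.62×10^-8)(96.4)/(6.221e-07) = 4.06 Ω
Seg 2: A = π(d/2)² = π(4.8850e-04 m)² = 7.497e-07 m²
R_2 = (2.62×10^-8)(142)/(7.497e-07) = 4.963 Ω
Seg 3: A = π(0.321/2 mm)² = π(1.6050e-04 m)² = 8.093e-08 m²
R_3 = (2.62×10^-8)(701)/(8.093e-08) = 226.9 Ω
R_total = R_1 + R_2 + R_3 = 236 Ω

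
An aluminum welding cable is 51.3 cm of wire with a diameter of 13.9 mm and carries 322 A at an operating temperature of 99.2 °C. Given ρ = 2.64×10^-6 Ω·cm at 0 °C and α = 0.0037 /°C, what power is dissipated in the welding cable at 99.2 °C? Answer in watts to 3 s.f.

12.7 W

ρ = 2.64×10^-6 Ω·cm = 2.64×10^-8 Ω·m
A = π(d/2)² = π(6.9500e-03 m)² = 1.517e-04 m²
R₍0₎ = ρL/A = (2.64×10^-8)(0.513)/(1.517e-04) = 8.925×10^-5 Ω
R₍99.2₎ = R₍0₎(1 + αΔT) = 8.925×10^-5 × (1 + 0.0037×99.2) = 1.220×10^-4 Ω
P = I²R = (322)² × 1.220×10^-4 = 12.7 W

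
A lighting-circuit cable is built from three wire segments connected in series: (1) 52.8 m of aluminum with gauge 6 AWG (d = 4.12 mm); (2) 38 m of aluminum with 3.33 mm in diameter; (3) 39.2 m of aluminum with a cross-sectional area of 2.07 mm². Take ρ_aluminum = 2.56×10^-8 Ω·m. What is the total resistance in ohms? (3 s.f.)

Seg 1: A = π(4.12/2 mm)² = π(2.0600e-03 m)² = 1.333e-05 m²
R_1 = (2.56×10^-8)(52.8)/(1.333e-05) = 0.1014 Ω
Seg 2: A = π(d/2)² = π(1.6650e-03 m)² = 8.709e-06 m²
R_2 = (2.56×10^-8)(38)/(8.709e-06) = 0.1117 Ω
Seg 3: A = 2.07 mm² = 2.070e-06 m²
R_3 = (2.56×10^-8)(39.2)/(2.070e-06) = 0.4848 Ω
R_total = R_1 + R_2 + R_3 = 0.698 Ω

0.698 Ω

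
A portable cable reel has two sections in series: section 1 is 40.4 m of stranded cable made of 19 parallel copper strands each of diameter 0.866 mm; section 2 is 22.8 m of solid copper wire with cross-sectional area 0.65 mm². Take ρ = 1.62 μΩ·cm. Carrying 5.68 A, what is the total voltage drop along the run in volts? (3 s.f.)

ρ = 1.62 μΩ·cm = 1.62×10^-8 Ω·m
Section 1: A_strand = π(4.3300e-04)² = 5.890e-07 m²; R₁ = ρL/(N·A_s) = (1.62×10^-8)(40.4)/(19×5.890e-07) = 0.05848 Ω
Section 2: A = 0.65 mm² = 6.500e-07 m²
R₂ = (1.62×10^-8)(22.8)/(6.500e-07) = 0.5682 Ω
R = R₁ + R₂ = 0.6267 Ω
V = IR = 5.68 × 0.6267 = 3.56 V

3.56 V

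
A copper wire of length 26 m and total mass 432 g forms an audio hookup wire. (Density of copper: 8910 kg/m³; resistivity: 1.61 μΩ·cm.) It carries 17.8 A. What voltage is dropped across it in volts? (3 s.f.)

ρ = 1.61 μΩ·cm = 1.61×10^-8 Ω·m
A = m/(density·L) = 0.432/(8910×26) = 1.8648e-06 m²
R = ρL/A = (1.61×10^-8)(26)/(1.8648e-06) = 0.2245 Ω
V = IR = 17.8 × 0.2245 = 4.00 V

4.00 V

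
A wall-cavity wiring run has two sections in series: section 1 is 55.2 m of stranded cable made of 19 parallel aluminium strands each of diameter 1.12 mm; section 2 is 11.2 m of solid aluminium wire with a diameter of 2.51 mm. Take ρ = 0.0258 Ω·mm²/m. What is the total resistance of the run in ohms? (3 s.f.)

ρ = 0.0258 Ω·mm²/m = 2.58×10^-8 Ω·m
Section 1: A_strand = π(5.6000e-04)² = 9.852e-07 m²; R₁ = ρL/(N·A_s) = (2.58×10^-8)(55.2)/(19×9.852e-07) = 0.07608 Ω
Section 2: A = π(d/2)² = π(1.2550e-03 m)² = 4.948e-06 m²
R₂ = (2.58×10^-8)(11.2)/(4.948e-06) = 0.0584 Ω
R = R₁ + R₂ = 0.134 Ω

0.134 Ω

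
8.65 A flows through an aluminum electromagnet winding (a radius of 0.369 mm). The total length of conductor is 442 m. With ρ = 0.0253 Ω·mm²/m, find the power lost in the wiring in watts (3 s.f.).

1960 W

ρ = 0.0253 Ω·mm²/m = 2.53×10^-8 Ω·m
A = πr² = π(3.6900e-04 m)² = 4.278e-07 m²
R = ρL/A = (2.53×10^-8)(442)/(4.278e-07) = 26.14 Ω
P = I²R = (8.65)² × 26.14 = 1960 W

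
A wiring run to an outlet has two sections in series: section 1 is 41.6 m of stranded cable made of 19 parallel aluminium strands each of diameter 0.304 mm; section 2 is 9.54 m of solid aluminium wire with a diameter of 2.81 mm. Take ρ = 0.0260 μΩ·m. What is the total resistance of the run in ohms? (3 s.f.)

ρ = 0.0260 μΩ·m = 2.60×10^-8 Ω·m
Section 1: A_strand = π(1.5200e-04)² = 7.258e-08 m²; R₁ = ρL/(N·A_s) = (2.60×10^-8)(41.6)/(19×7.258e-08) = 0.7843 Ω
Section 2: A = π(d/2)² = π(1.4050e-03 m)² = 6.202e-06 m²
R₂ = (2.60×10^-8)(9.54)/(6.202e-06) = 0.04 Ω
R = R₁ + R₂ = 0.824 Ω

0.824 Ω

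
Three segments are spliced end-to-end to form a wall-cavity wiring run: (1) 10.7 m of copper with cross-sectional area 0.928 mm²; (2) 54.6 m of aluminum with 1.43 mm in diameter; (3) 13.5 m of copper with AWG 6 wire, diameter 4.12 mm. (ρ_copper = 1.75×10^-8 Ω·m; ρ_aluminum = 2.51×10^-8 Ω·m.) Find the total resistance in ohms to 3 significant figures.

1.07 Ω

Seg 1: A = 0.928 mm² = 9.280e-07 m²
R_1 = (1.75×10^-8)(10.7)/(9.280e-07) = 0.2018 Ω
Seg 2: A = π(d/2)² = π(7.1500e-04 m)² = 1.606e-06 m²
R_2 = (2.51×10^-8)(54.6)/(1.606e-06) = 0.8533 Ω
Seg 3: A = π(4.12/2 mm)² = π(2.0600e-03 m)² = 1.333e-05 m²
R_3 = (1.75×10^-8)(13.5)/(1.333e-05) = 0.01772 Ω
R_total = R_1 + R_2 + R_3 = 1.07 Ω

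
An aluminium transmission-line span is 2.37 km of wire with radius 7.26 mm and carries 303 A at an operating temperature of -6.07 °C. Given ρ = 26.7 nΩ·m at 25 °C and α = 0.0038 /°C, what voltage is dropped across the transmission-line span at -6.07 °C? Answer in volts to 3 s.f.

ρ = 26.7 nΩ·m = 2.67×10^-8 Ω·m
A = πr² = π(7.2600e-03 m)² = 1.656e-04 m²
R₍25₎ = ρL/A = (2.67×10^-8)(2370)/(1.656e-04) = 0.3822 Ω
R₍-6.07₎ = R₍25₎(1 + αΔT) = 0.3822 × (1 + 0.0038×-31.1) = 0.337 Ω
V = IR = 303 × 0.337 = 102 V

102 V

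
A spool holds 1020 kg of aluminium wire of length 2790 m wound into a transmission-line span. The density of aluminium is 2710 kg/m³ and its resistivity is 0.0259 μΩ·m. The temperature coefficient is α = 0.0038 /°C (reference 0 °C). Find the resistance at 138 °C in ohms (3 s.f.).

0.817 Ω

ρ = 0.0259 μΩ·m = 2.59×10^-8 Ω·m
A = m/(density·L) = 1020/(2710×2790) = 1.3490e-04 m²
R = ρL/A = (2.59×10^-8)(2790)/(1.3490e-04) = 0.5356 Ω
R(138 °C) = 0.5356 × (1 + 0.0038×138) = 0.817 Ω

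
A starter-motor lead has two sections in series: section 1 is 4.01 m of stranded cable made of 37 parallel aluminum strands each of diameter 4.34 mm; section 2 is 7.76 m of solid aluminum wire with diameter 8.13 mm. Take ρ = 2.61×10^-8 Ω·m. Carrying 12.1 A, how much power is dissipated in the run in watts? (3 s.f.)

Section 1: A_strand = π(2.1700e-03)² = 1.479e-05 m²; R₁ = ρL/(N·A_s) = (2.61×10^-8)(4.01)/(37×1.479e-05) = 1.912×10^-4 Ω
Section 2: A = π(d/2)² = π(4.0650e-03 m)² = 5.191e-05 m²
R₂ = (2.61×10^-8)(7.76)/(5.191e-05) = 0.003901 Ω
R = R₁ + R₂ = 0.004093 Ω
P = I²R = (12.1)² × 0.004093 = 0.599 W

0.599 W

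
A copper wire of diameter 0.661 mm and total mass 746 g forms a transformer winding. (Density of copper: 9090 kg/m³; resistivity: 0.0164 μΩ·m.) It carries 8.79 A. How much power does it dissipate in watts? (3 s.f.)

883 W

ρ = 0.0164 μΩ·m = 1.64×10^-8 Ω·m
A = π(d/2)² = π(3.3050e-04 m)² = 3.4316e-07 m²
L = m/(density·A) = 0.746/(9090×3.4316e-07) = 239.2 m
R = ρL/A = (1.64×10^-8)(239.2)/(3.4316e-07) = 11.43 Ω
P = I²R = (8.79)² × 11.43 = 883 W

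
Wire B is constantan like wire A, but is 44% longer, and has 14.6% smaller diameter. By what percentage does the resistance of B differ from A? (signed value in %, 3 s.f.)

97.4%

R ∝ L/d², so R_B/R_A = (1 + 44/100) × (1 − 14.6/100)⁻²
= 1.44 × 1.371 = 1.974
(R_B − R_A)/R_A = 1.974 − 1 = 97.4%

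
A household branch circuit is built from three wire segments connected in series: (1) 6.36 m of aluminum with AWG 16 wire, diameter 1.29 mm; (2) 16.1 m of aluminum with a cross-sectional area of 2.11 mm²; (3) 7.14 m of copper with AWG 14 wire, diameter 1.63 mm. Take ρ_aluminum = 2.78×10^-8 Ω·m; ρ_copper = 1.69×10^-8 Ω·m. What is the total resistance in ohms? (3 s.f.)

0.405 Ω

Seg 1: A = π(1.29/2 mm)² = π(6.4500e-04 m)² = 1.307e-06 m²
R_1 = (2.78×10^-8)(6.36)/(1.307e-06) = 0.1353 Ω
Seg 2: A = 2.11 mm² = 2.110e-06 m²
R_2 = (2.78×10^-8)(16.1)/(2.110e-06) = 0.2121 Ω
Seg 3: A = π(1.63/2 mm)² = π(8.1500e-04 m)² = 2.087e-06 m²
R_3 = (1.69×10^-8)(7.14)/(2.087e-06) = 0.05783 Ω
R_total = R_1 + R_2 + R_3 = 0.405 Ω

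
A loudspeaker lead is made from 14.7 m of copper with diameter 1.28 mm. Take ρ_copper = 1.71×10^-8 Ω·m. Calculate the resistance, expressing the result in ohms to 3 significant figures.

0.195 Ω

A = π(d/2)² = π(6.4000e-04 m)² = 1.287e-06 m²
R = ρL/A = (1.71×10^-8)(14.7 m)/(1.287e-06 m²) = 0.195 Ω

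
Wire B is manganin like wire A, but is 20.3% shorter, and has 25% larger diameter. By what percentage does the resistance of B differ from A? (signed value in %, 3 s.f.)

R ∝ L/d², so R_B/R_A = (1 − 20.3/100) × (1 + 25/100)⁻²
= 0.797 × 0.64 = 0.5101
(R_B − R_A)/R_A = 0.5101 − 1 = -49.0%

-49.0%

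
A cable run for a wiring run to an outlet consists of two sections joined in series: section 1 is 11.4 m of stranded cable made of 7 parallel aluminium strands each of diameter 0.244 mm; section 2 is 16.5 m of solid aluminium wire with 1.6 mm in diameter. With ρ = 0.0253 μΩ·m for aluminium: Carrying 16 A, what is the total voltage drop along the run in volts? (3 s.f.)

ρ = 0.0253 μΩ·m = 2.53×10^-8 Ω·m
Section 1: A_strand = π(1.2200e-04)² = 4.676e-08 m²; R₁ = ρL/(N·A_s) = (2.53×10^-8)(11.4)/(7×4.676e-08) = 0.8812 Ω
Section 2: A = π(d/2)² = π(8.0000e-04 m)² = 2.011e-06 m²
R₂ = (2.53×10^-8)(16.5)/(2.011e-06) = 0.2076 Ω
R = R₁ + R₂ = 1.089 Ω
V = IR = 16 × 1.089 = 17.4 V

17.4 V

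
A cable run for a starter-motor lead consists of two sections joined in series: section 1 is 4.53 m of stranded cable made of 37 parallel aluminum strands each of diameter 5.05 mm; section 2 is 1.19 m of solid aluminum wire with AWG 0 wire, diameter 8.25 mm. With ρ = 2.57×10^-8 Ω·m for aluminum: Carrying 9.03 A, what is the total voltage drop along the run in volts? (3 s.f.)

0.00658 V

Section 1: A_strand = π(2.5250e-03)² = 2.003e-05 m²; R₁ = ρL/(N·A_s) = (2.57×10^-8)(4.53)/(37×2.003e-05) = 1.571×10^-4 Ω
Section 2: A = π(8.25/2 mm)² = π(4.1250e-03 m)² = 5.346e-05 m²
R₂ = (2.57×10^-8)(1.19)/(5.346e-05) = 5.721×10^-4 Ω
R = R₁ + R₂ = 7.292×10^-4 Ω
V = IR = 9.03 × 7.292×10^-4 = 0.00658 V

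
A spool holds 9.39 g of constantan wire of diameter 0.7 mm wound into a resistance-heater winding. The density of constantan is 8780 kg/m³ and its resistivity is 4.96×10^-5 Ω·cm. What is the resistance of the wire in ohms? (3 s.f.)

ρ = 4.96×10^-5 Ω·cm = 4.96×10^-7 Ω·m
A = π(d/2)² = π(3.5000e-04 m)² = 3.8485e-07 m²
L = m/(density·A) = 0.00939/(8780×3.8485e-07) = 2.779 m
R = ρL/A = (4.96×10^-7)(2.779)/(3.8485e-07) = 3.58 Ω

3.58 Ω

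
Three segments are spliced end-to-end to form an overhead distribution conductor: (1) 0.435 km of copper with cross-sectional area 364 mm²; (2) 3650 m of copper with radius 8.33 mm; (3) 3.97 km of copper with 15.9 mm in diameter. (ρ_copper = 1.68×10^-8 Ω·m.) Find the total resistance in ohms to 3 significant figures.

0.637 Ω

Seg 1: A = 364 mm² = 3.640e-04 m²
R_1 = (1.68×10^-8)(435)/(3.640e-04) = 0.02008 Ω
Seg 2: A = πr² = π(8.3300e-03 m)² = 2.180e-04 m²
R_2 = (1.68×10^-8)(3650)/(2.180e-04) = 0.2813 Ω
Seg 3: A = π(d/2)² = π(7.9500e-03 m)² = 1.986e-04 m²
R_3 = (1.68×10^-8)(3970)/(1.986e-04) = 0.3359 Ω
R_total = R_1 + R_2 + R_3 = 0.637 Ω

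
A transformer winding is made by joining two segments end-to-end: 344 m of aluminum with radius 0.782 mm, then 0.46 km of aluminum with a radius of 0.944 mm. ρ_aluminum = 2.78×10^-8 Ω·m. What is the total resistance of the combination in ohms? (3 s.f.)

9.55 Ω

Segment 1: A = πr² = π(7.8200e-04 m)² = 1.921e-06 m²
R₁ = ρL/A = (2.78×10^-8)(344)/(1.921e-06) = 4.978 Ω
Segment 2: A = πr² = π(9.4400e-04 m)² = 2.800e-06 m²
R₂ = (2.78×10^-8)(460)/(2.800e-06) = 4.568 Ω
R = R₁ + R₂ = 9.55 Ω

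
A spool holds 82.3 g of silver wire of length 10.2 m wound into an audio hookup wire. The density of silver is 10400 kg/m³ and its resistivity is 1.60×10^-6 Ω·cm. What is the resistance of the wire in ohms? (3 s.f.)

ρ = 1.60×10^-6 Ω·cm = 1.60×10^-8 Ω·m
A = m/(density·L) = 0.0823/(10400×10.2) = 7.7583e-07 m²
R = ρL/A = (1.60×10^-8)(10.2)/(7.7583e-07) = 0.210 Ω

0.210 Ω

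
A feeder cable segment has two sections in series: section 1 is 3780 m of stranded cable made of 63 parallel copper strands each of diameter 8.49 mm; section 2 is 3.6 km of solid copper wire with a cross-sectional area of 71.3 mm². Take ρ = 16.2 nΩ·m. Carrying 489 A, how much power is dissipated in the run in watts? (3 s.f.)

2.00×10^5 W

ρ = 16.2 nΩ·m = 1.62×10^-8 Ω·m
Section 1: A_strand = π(4.2450e-03)² = 5.661e-05 m²; R₁ = ρL/(N·A_s) = (1.62×10^-8)(3780)/(63×5.661e-05) = 0.01717 Ω
Section 2: A = 71.3 mm² = 7.130e-05 m²
R₂ = (1.62×10^-8)(3600)/(7.130e-05) = 0.818 Ω
R = R₁ + R₂ = 0.8351 Ω
P = I²R = (489)² × 0.8351 = 2.00×10^5 W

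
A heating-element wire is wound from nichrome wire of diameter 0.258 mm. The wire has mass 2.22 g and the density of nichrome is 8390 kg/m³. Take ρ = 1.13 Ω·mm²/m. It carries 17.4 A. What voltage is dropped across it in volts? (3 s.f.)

1900 V

ρ = 1.13 Ω·mm²/m = 1.13×10^-6 Ω·m
A = π(d/2)² = π(1.2900e-04 m)² = 5.2279e-08 m²
L = m/(density·A) = 0.00222/(8390×5.2279e-08) = 5.061 m
R = ρL/A = (1.13×10^-6)(5.061)/(5.2279e-08) = 109.4 Ω
V = IR = 17.4 × 109.4 = 1900 V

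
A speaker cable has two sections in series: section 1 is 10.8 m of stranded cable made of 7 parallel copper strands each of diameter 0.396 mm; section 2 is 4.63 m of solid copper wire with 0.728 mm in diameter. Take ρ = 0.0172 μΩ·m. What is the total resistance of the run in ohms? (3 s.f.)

ρ = 0.0172 μΩ·m = 1.72×10^-8 Ω·m
Section 1: A_strand = π(1.9800e-04)² = 1.232e-07 m²; R₁ = ρL/(N·A_s) = (1.72×10^-8)(10.8)/(7×1.232e-07) = 0.2155 Ω
Section 2: A = π(d/2)² = π(3.6400e-04 m)² = 4.162e-07 m²
R₂ = (1.72×10^-8)(4.63)/(4.162e-07) = 0.1913 Ω
R = R₁ + R₂ = 0.407 Ω

0.407 Ω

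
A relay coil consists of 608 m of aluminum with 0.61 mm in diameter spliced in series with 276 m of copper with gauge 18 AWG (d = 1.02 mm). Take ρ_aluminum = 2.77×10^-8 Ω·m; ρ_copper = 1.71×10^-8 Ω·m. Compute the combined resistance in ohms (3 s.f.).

Segment 1: A = π(d/2)² = π(3.0500e-04 m)² = 2.922e-07 m²
R₁ = ρL/A = (2.77×10^-8)(608)/(2.922e-07) = 57.63 Ω
Segment 2: A = π(1.02/2 mm)² = π(5.1000e-04 m)² = 8.171e-07 m²
R₂ = (1.71×10^-8)(276)/(8.171e-07) = 5.776 Ω
R = R₁ + R₂ = 63.4 Ω

63.4 Ω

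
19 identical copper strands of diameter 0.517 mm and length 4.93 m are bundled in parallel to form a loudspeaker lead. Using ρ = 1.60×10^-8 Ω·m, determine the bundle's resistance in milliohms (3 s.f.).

A_strand = π(2.5850e-04 m)² = 2.099e-07 m²
R_strand = ρL/A = (1.60×10^-8)(4.93)/(2.099e-07) = 0.3757 Ω
R_total = R_strand/N = 0.3757/19 = 19.8 mΩ

19.8 mΩ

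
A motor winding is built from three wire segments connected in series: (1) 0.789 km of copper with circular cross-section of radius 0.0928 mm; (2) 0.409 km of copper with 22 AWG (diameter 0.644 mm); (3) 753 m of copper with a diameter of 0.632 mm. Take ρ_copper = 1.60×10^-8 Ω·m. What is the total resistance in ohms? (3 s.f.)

Seg 1: A = πr² = π(9.2800e-05 m)² = 2.705e-08 m²
R_1 = (1.60×10^-8)(789)/(2.705e-08) = 466.6 Ω
Seg 2: A = π(0.644/2 mm)² = π(3.2200e-04 m)² = 3.257e-07 m²
R_2 = (1.60×10^-8)(409)/(3.257e-07) = 20.09 Ω
Seg 3: A = π(d/2)² = π(3.1600e-04 m)² = 3.137e-07 m²
R_3 = (1.60×10^-8)(753)/(3.137e-07) = 38.41 Ω
R_total = R_1 + R_2 + R_3 = 525 Ω

525 Ω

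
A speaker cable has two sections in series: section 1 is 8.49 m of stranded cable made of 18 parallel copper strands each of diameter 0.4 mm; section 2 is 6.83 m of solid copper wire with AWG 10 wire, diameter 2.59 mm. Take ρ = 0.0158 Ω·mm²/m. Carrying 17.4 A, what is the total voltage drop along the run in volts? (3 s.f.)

ρ = 0.0158 Ω·mm²/m = 1.58×10^-8 Ω·m
Section 1: A_strand = π(2.0000e-04)² = 1.257e-07 m²; R₁ = ρL/(N·A_s) = (1.58×10^-8)(8.49)/(18×1.257e-07) = 0.0593 Ω
Section 2: A = π(2.59/2 mm)² = π(1.2950e-03 m)² = 5.269e-06 m²
R₂ = (1.58×10^-8)(6.83)/(5.269e-06) = 0.02048 Ω
R = R₁ + R₂ = 0.07979 Ω
V = IR = 17.4 × 0.07979 = 1.39 V

1.39 V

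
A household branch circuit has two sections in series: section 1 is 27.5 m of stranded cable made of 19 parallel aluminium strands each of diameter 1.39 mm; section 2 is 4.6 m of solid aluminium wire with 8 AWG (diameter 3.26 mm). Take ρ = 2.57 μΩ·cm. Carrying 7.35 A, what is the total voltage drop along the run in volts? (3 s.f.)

ρ = 2.57 μΩ·cm = 2.57×10^-8 Ω·m
Section 1: A_strand = π(6.9500e-04)² = 1.517e-06 m²; R₁ = ρL/(N·A_s) = (2.57×10^-8)(27.5)/(19×1.517e-06) = 0.02451 Ω
Section 2: A = π(3.26/2 mm)² = π(1.6300e-03 m)² = 8.347e-06 m²
R₂ = (2.57×10^-8)(4.6)/(8.347e-06) = 0.01416 Ω
R = R₁ + R₂ = 0.03868 Ω
V = IR = 7.35 × 0.03868 = 0.284 V

0.284 V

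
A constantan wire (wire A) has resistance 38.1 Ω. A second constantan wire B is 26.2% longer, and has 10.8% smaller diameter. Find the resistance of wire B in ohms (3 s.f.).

R ∝ L/d², so R_B/R_A = (1 + 26.2/100) × (1 − 10.8/100)⁻²
= 1.262 × 1.257 = 1.586
R_B = 1.586 × 38.1 = 60.4 Ω

60.4 Ω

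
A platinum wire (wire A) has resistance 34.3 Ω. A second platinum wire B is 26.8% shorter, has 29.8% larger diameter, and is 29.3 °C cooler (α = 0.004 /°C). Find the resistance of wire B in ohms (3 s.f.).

R ∝ ρL/d² with ρ ∝ (1+αΔT), so R_B/R_A = (1 − 26.8/100) × (1 + 29.8/100)⁻² × (1 − 0.004×29.3)
= 0.732 × 0.5935 × 0.8828 = 0.3836
R_B = 0.3836 × 34.3 = 13.2 Ω

13.2 Ω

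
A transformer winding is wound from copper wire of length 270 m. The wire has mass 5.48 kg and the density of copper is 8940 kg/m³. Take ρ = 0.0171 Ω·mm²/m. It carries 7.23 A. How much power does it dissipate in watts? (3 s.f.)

ρ = 0.0171 Ω·mm²/m = 1.71×10^-8 Ω·m
A = m/(density·L) = 5.48/(8940×270) = 2.2703e-06 m²
R = ρL/A = (1.71×10^-8)(270)/(2.2703e-06) = 2.034 Ω
P = I²R = (7.23)² × 2.034 = 106 W

106 W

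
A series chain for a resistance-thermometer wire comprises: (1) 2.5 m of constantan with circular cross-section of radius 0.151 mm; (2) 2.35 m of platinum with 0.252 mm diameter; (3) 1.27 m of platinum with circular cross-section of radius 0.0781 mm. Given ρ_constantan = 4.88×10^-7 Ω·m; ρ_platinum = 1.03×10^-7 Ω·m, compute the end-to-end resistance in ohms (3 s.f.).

Seg 1: A = πr² = π(1.5100e-04 m)² = 7.163e-08 m²
R_1 = (4.88×10^-7)(2.5)/(7.163e-08) = 17.03 Ω
Seg 2: A = π(d/2)² = π(1.2600e-04 m)² = 4.988e-08 m²
R_2 = (1.03×10^-7)(2.35)/(4.988e-08) = 4.853 Ω
Seg 3: A = πr² = π(7.8100e-05 m)² = 1.916e-08 m²
R_3 = (1.03×10^-7)(1.27)/(1.916e-08) = 6.826 Ω
R_total = R_1 + R_2 + R_3 = 28.7 Ω

28.7 Ω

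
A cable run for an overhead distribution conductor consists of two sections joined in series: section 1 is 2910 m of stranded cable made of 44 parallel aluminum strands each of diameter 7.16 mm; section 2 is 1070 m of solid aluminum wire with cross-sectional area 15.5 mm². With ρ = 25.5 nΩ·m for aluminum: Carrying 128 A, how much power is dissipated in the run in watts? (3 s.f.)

29500 W

ρ = 25.5 nΩ·m = 2.55×10^-8 Ω·m
Section 1: A_strand = π(3.5800e-03)² = 4.026e-05 m²; R₁ = ρL/(N·A_s) = (2.55×10^-8)(2910)/(44×4.026e-05) = 0.04189 Ω
Section 2: A = 15.5 mm² = 1.550e-05 m²
R₂ = (2.55×10^-8)(1070)/(1.550e-05) = 1.76 Ω
R = R₁ + R₂ = 1.802 Ω
P = I²R = (128)² × 1.802 = 29500 W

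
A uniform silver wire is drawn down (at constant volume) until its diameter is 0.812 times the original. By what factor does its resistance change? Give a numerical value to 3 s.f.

2.30

Volume constant ⇒ L' = L/r² with r = 0.812. R' = ρL'/A' = ρ(L/r²)/(πr²d₀²/4) = R/r⁴.
Factor = 2.30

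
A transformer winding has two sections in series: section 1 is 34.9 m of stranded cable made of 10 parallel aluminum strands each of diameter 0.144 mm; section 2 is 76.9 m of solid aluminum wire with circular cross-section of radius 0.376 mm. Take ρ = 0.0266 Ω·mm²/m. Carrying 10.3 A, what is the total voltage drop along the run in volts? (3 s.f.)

106 V

ρ = 0.0266 Ω·mm²/m = 2.66×10^-8 Ω·m
Section 1: A_strand = π(7.2000e-05)² = 1.629e-08 m²; R₁ = ρL/(N·A_s) = (2.66×10^-8)(34.9)/(10×1.629e-08) = 5.7 Ω
Section 2: A = πr² = π(3.7600e-04 m)² = 4.441e-07 m²
R₂ = (2.66×10^-8)(76.9)/(4.441e-07) = 4.606 Ω
R = R₁ + R₂ = 10.31 Ω
V = IR = 10.3 × 10.31 = 106 V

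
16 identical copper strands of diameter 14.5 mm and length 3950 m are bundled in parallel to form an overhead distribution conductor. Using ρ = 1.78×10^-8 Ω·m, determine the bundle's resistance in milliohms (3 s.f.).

A_strand = π(7.2500e-03 m)² = 1.651e-04 m²
R_strand = ρL/A = (1.78×10^-8)(3950)/(1.651e-04) = 0.4258 Ω
R_total = R_strand/N = 0.4258/16 = 26.6 mΩ

26.6 mΩ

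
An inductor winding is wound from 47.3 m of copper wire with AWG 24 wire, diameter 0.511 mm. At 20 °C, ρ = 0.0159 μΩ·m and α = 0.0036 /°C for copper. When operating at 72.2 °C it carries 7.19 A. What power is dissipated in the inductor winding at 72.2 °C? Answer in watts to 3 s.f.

ρ = 0.0159 μΩ·m = 1.59×10^-8 Ω·m
A = π(0.511/2 mm)² = π(2.5550e-04 m)² = 2.051e-07 m²
R₍20₎ = ρL/A = (1.59×10^-8)(47.3)/(2.051e-07) = 3.667 Ω
R₍72.2₎ = R₍20₎(1 + αΔT) = 3.667 × (1 + 0.0036×52.2) = 4.356 Ω
P = I²R = (7.19)² × 4.356 = 225 W

225 W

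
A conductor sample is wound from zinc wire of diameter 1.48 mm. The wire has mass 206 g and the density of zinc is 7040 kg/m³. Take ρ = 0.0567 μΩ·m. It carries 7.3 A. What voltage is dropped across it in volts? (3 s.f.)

ρ = 0.0567 μΩ·m = 5.67×10^-8 Ω·m
A = π(d/2)² = π(7.4000e-04 m)² = 1.7203e-06 m²
L = m/(density·A) = 0.206/(7040×1.7203e-06) = 17.01 m
R = ρL/A = (5.67×10^-8)(17.01)/(1.7203e-06) = 0.5606 Ω
V = IR = 7.3 × 0.5606 = 4.09 V

4.09 V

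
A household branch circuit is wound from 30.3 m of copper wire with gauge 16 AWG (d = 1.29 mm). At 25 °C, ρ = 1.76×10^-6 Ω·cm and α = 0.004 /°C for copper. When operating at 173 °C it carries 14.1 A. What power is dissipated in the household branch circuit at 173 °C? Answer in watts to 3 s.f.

129 W

ρ = 1.76×10^-6 Ω·cm = 1.76×10^-8 Ω·m
A = π(1.29/2 mm)² = π(6.4500e-04 m)² = 1.307e-06 m²
R₍25₎ = ρL/A = (1.76×10^-8)(30.3)/(1.307e-06) = 0.408 Ω
R₍173₎ = R₍25₎(1 + αΔT) = 0.408 × (1 + 0.004×148) = 0.6496 Ω
P = I²R = (14.1)² × 0.6496 = 129 W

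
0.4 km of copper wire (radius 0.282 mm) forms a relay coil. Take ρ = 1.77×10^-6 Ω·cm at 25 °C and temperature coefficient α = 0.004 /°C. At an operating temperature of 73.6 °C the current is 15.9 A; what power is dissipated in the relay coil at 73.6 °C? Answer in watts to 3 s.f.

ρ = 1.77×10^-6 Ω·cm = 1.77×10^-8 Ω·m
A = πr² = π(2.8200e-04 m)² = 2.498e-07 m²
R₍25₎ = ρL/A = (1.77×10^-8)(400)/(2.498e-07) = 28.34 Ω
R₍73.6₎ = R₍25₎(1 + αΔT) = 28.34 × (1 + 0.004×48.6) = 33.85 Ω
P = I²R = (15.9)² × 33.85 = 8560 W

8560 W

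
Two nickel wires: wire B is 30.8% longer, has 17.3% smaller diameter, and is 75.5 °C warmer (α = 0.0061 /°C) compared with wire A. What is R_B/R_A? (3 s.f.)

R ∝ ρL/d² with ρ ∝ (1+αΔT), so R_B/R_A = (1 + 30.8/100) × (1 − 17.3/100)⁻² × (1 + 0.0061×75.5)
= 1.308 × 1.462 × 1.461 = 2.79

2.79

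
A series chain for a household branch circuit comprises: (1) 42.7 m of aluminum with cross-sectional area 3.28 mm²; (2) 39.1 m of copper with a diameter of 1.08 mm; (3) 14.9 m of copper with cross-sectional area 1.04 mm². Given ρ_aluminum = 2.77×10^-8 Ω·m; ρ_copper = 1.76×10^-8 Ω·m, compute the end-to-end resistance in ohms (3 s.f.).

Seg 1: A = 3.28 mm² = 3.280e-06 m²
R_1 = (2.77×10^-8)(42.7)/(3.280e-06) = 0.3606 Ω
Seg 2: A = π(d/2)² = π(5.4000e-04 m)² = 9.161e-07 m²
R_2 = (1.76×10^-8)(39.1)/(9.161e-07) = 0.7512 Ω
Seg 3: A = 1.04 mm² = 1.040e-06 m²
R_3 = (1.76×10^-8)(14.9)/(1.040e-06) = 0.2522 Ω
R_total = R_1 + R_2 + R_3 = 1.36 Ω

1.36 Ω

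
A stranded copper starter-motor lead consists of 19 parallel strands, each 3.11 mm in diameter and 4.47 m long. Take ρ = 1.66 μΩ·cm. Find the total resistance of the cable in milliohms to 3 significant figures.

ρ = 1.66 μΩ·cm = 1.66×10^-8 Ω·m
A_strand = π(1.5550e-03 m)² = 7.596e-06 m²
R_strand = ρL/A = (1.66×10^-8)(4.47)/(7.596e-06) = 0.009768 Ω
R_total = R_strand/N = 0.009768/19 = 0.514 mΩ

0.514 mΩ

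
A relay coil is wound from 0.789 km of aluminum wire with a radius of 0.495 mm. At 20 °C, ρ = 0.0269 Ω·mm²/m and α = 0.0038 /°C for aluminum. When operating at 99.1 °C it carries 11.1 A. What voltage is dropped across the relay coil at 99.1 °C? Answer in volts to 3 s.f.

ρ = 0.0269 Ω·mm²/m = 2.69×10^-8 Ω·m
A = πr² = π(4.9500e-04 m)² = 7.698e-07 m²
R₍20₎ = ρL/A = (2.69×10^-8)(789)/(7.698e-07) = 27.57 Ω
R₍99.1₎ = R₍20₎(1 + αΔT) = 27.57 × (1 + 0.0038×79.1) = 35.86 Ω
V = IR = 11.1 × 35.86 = 398 V

398 V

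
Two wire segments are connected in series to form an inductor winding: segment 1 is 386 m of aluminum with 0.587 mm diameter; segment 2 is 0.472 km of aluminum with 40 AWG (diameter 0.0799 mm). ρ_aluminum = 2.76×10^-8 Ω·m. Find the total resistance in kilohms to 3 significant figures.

2.64 kΩ

Segment 1: A = π(d/2)² = π(2.9350e-04 m)² = 2.706e-07 m²
R₁ = ρL/A = (2.76×10^-8)(386)/(2.706e-07) = 39.37 Ω
Segment 2: A = π(0.0799/2 mm)² = π(3.9950e-05 m)² = 5.014e-09 m²
R₂ = (2.76×10^-8)(472)/(5.014e-09) = 2598 Ω
R = R₁ + R₂ = 2.64 kΩ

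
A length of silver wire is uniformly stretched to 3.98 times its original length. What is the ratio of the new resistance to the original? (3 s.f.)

Volume constant ⇒ A' = A/k with k = 3.98. R' = ρ(kL)/(A/k) = k²R.
Factor = 15.8

15.8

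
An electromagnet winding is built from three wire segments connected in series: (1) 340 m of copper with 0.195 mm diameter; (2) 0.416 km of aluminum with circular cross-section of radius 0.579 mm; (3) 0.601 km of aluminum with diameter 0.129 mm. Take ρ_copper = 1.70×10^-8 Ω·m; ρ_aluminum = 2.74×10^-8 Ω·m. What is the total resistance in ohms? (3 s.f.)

1460 Ω

Seg 1: A = π(d/2)² = π(9.7500e-05 m)² = 2.986e-08 m²
R_1 = (1.70×10^-8)(340)/(2.986e-08) = 193.5 Ω
Seg 2: A = πr² = π(5.7900e-04 m)² = 1.053e-06 m²
R_2 = (2.74×10^-8)(416)/(1.053e-06) = 10.82 Ω
Seg 3: A = π(d/2)² = π(6.4500e-05 m)² = 1.307e-08 m²
R_3 = (2.74×10^-8)(601)/(1.307e-08) = 1260 Ω
R_total = R_1 + R_2 + R_3 = 1460 Ω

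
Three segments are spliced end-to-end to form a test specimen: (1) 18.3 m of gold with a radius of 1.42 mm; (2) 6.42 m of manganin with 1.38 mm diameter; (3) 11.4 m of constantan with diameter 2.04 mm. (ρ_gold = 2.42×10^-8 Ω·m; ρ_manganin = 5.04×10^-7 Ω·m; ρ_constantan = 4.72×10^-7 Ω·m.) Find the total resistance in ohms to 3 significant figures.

Seg 1: A = πr² = π(1.4200e-03 m)² = 6.335e-06 m²
R_1 = (2.42×10^-8)(18.3)/(6.335e-06) = 0.06991 Ω
Seg 2: A = π(d/2)² = π(6.9000e-04 m)² = 1.496e-06 m²
R_2 = (5.04×10^-7)(6.42)/(1.496e-06) = 2.163 Ω
Seg 3: A = π(d/2)² = π(1.0200e-03 m)² = 3.269e-06 m²
R_3 = (4.72×10^-7)(11.4)/(3.269e-06) = 1.646 Ω
R_total = R_1 + R_2 + R_3 = 3.88 Ω

3.88 Ω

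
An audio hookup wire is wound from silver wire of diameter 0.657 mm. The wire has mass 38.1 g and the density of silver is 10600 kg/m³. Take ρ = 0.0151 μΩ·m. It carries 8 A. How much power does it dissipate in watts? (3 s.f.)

30.2 W

ρ = 0.0151 μΩ·m = 1.51×10^-8 Ω·m
A = π(d/2)² = π(3.2850e-04 m)² = 3.3902e-07 m²
L = m/(density·A) = 0.0381/(10600×3.3902e-07) = 10.6 m
R = ρL/A = (1.51×10^-8)(10.6)/(3.3902e-07) = 0.4722 Ω
P = I²R = (8)² × 0.4722 = 30.2 W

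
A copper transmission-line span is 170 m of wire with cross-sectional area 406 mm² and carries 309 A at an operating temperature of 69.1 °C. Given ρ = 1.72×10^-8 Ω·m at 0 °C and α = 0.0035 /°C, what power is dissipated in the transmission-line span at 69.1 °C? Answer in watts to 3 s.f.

854 W

A = 406 mm² = 4.060e-04 m²
R₍0₎ = ρL/A = (1.72×10^-8)(170)/(4.060e-04) = 0.007202 Ω
R₍69.1₎ = R₍0₎(1 + αΔT) = 0.007202 × (1 + 0.0035×69.1) = 0.008944 Ω
P = I²R = (309)² × 0.008944 = 854 W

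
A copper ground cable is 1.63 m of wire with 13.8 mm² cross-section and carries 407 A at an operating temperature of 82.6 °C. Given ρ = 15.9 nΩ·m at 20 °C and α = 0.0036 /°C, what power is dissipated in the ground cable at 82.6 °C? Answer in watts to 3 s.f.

ρ = 15.9 nΩ·m = 1.59×10^-8 Ω·m
A = 13.8 mm² = 1.380e-05 m²
R₍20₎ = ρL/A = (1.59×10^-8)(1.63)/(1.380e-05) = 0.001878 Ω
R₍82.6₎ = R₍20₎(1 + αΔT) = 0.001878 × (1 + 0.0036×62.6) = 0.002301 Ω
P = I²R = (407)² × 0.002301 = 381 W

381 W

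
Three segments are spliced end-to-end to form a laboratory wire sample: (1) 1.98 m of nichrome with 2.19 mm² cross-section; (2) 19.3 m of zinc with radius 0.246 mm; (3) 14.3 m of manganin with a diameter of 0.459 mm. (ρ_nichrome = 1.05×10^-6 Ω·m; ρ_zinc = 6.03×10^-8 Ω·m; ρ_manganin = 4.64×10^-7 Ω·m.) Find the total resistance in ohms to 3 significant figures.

Seg 1: A = 2.19 mm² = 2.190e-06 m²
R_1 = (1.05×10^-6)(1.98)/(2.190e-06) = 0.9493 Ω
Seg 2: A = πr² = π(2.4600e-04 m)² = 1.901e-07 m²
R_2 = (6.03×10^-8)(19.3)/(1.901e-07) = 6.121 Ω
Seg 3: A = π(d/2)² = π(2.2950e-04 m)² = 1.655e-07 m²
R_3 = (4.64×10^-7)(14.3)/(1.655e-07) = 40.1 Ω
R_total = R_1 + R_2 + R_3 = 47.2 Ω

47.2 Ω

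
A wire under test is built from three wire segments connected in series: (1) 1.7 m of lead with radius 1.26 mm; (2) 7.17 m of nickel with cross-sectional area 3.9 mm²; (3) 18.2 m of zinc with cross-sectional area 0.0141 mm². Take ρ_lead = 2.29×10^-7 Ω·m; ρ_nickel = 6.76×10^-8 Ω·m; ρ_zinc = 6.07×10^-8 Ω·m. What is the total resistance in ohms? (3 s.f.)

Seg 1: A = πr² = π(1.2600e-03 m)² = 4.988e-06 m²
R_1 = (2.29×10^-7)(1.7)/(4.988e-06) = 0.07805 Ω
Seg 2: A = 3.9 mm² = 3.900e-06 m²
R_2 = (6.76×10^-8)(7.17)/(3.900e-06) = 0.1243 Ω
Seg 3: A = 0.0141 mm² = 1.410e-08 m²
R_3 = (6.07×10^-8)(18.2)/(1.410e-08) = 78.35 Ω
R_total = R_1 + R_2 + R_3 = 78.6 Ω

78.6 Ω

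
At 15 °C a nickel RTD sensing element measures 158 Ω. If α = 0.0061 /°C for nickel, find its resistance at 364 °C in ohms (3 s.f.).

ΔT = 364 − 15 = 349 °C
R = R₀(1 + αΔT) = 158 × (1 + 0.0061×349) = 158 × 3.129 = 494 Ω

494 Ω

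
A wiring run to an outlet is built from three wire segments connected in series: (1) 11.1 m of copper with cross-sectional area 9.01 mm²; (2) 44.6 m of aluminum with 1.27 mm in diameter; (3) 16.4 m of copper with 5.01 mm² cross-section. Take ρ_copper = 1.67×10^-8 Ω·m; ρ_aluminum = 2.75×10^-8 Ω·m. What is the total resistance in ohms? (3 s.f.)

Seg 1: A = 9.01 mm² = 9.010e-06 m²
R_1 = (1.67×10^-8)(11.1)/(9.010e-06) = 0.02057 Ω
Seg 2: A = π(d/2)² = π(6.3500e-04 m)² = 1.267e-06 m²
R_2 = (2.75×10^-8)(44.6)/(1.267e-06) = 0.9682 Ω
Seg 3: A = 5.01 mm² = 5.010e-06 m²
R_3 = (1.67×10^-8)(16.4)/(5.010e-06) = 0.05467 Ω
R_total = R_1 + R_2 + R_3 = 1.04 Ω

1.04 Ω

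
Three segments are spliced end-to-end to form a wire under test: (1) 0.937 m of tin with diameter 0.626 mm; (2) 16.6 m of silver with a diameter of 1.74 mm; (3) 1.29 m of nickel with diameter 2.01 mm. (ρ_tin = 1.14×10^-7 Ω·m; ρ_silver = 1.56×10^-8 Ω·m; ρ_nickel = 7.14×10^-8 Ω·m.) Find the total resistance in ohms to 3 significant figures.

Seg 1: A = π(d/2)² = π(3.1300e-04 m)² = 3.078e-07 m²
R_1 = (1.14×10^-7)(0.937)/(3.078e-07) = 0.3471 Ω
Seg 2: A = π(d/2)² = π(8.7000e-04 m)² = 2.378e-06 m²
R_2 = (1.56×10^-8)(16.6)/(2.378e-06) = 0.1089 Ω
Seg 3: A = π(d/2)² = π(1.0050e-03 m)² = 3.173e-06 m²
R_3 = (7.14×10^-8)(1.29)/(3.173e-06) = 0.02903 Ω
R_total = R_1 + R_2 + R_3 = 0.485 Ω

0.485 Ω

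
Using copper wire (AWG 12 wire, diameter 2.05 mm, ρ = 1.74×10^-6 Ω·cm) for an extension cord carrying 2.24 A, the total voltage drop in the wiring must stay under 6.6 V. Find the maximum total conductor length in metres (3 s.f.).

559 m

ρ = 1.74×10^-6 Ω·cm = 1.74×10^-8 Ω·m
A = π(2.05/2 mm)² = π(1.0250e-03 m)² = 3.301e-06 m²
L_max = V_max·A/(1·ρI) = (6.6)(3.301e-06)/(1.74×10^-8×2.24) = 559 m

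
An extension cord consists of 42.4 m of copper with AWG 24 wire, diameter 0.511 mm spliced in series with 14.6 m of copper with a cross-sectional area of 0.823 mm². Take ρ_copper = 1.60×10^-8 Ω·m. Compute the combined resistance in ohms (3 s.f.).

3.59 Ω

Segment 1: A = π(0.511/2 mm)² = π(2.5550e-04 m)² = 2.051e-07 m²
R₁ = ρL/A = (1.60×10^-8)(42.4)/(2.051e-07) = 3.308 Ω
Segment 2: A = 0.823 mm² = 8.230e-07 m²
R₂ = (1.60×10^-8)(14.6)/(8.230e-07) = 0.2838 Ω
R = R₁ + R₂ = 3.59 Ω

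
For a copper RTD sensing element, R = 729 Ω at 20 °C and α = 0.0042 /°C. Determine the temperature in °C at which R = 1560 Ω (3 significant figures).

291 °C

R = R₀(1 + α(T − T₀)) ⇒ T = T₀ + (R/R₀ − 1)/α
T = 20 + (1560/729 − 1)/0.0042 = 20 + (1.14)/0.0042 = 291 °C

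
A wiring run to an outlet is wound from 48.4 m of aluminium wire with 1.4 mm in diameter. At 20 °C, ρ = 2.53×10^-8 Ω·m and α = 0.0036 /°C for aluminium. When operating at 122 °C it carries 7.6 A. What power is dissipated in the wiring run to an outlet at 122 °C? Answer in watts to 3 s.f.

62.8 W

A = π(d/2)² = π(7.0000e-04 m)² = 1.539e-06 m²
R₍20₎ = ρL/A = (2.53×10^-8)(48.4)/(1.539e-06) = 0.7955 Ω
R₍122₎ = R₍20₎(1 + αΔT) = 0.7955 × (1 + 0.0036×102) = 1.088 Ω
P = I²R = (7.6)² × 1.088 = 62.8 W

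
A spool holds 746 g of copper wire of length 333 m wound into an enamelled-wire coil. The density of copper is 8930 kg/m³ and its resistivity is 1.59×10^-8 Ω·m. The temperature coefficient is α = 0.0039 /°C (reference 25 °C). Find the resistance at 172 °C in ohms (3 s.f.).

A = m/(density·L) = 0.746/(8930×333) = 2.5087e-07 m²
R = ρL/A = (1.59×10^-8)(333)/(2.5087e-07) = 21.11 Ω
R(172 °C) = 21.11 × (1 + 0.0039×147) = 33.2 Ω

33.2 Ω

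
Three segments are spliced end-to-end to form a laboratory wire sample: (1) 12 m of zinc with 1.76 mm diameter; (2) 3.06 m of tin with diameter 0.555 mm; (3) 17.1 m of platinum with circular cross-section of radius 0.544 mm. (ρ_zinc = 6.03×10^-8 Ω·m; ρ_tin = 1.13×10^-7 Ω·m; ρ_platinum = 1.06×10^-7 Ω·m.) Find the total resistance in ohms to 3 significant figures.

Seg 1: A = π(d/2)² = π(8.8000e-04 m)² = 2.433e-06 m²
R_1 = (6.03×10^-8)(12)/(2.433e-06) = 0.2974 Ω
Seg 2: A = π(d/2)² = π(2.7750e-04 m)² = 2.419e-07 m²
R_2 = (1.13×10^-7)(3.06)/(2.419e-07) = 1.429 Ω
Seg 3: A = πr² = π(5.4400e-04 m)² = 9.297e-07 m²
R_3 = (1.06×10^-7)(17.1)/(9.297e-07) = 1.95 Ω
R_total = R_1 + R_2 + R_3 = 3.68 Ω

3.68 Ω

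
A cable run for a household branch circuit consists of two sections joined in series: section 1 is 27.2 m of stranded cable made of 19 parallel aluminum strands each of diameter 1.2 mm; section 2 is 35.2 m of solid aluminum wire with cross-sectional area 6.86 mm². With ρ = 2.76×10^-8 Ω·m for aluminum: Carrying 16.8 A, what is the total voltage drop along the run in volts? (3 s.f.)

2.97 V

Section 1: A_strand = π(6.0000e-04)² = 1.131e-06 m²; R₁ = ρL/(N·A_s) = (2.76×10^-8)(27.2)/(19×1.131e-06) = 0.03494 Ω
Section 2: A = 6.86 mm² = 6.860e-06 m²
R₂ = (2.76×10^-8)(35.2)/(6.860e-06) = 0.1416 Ω
R = R₁ + R₂ = 0.1766 Ω
V = IR = 16.8 × 0.1766 = 2.97 V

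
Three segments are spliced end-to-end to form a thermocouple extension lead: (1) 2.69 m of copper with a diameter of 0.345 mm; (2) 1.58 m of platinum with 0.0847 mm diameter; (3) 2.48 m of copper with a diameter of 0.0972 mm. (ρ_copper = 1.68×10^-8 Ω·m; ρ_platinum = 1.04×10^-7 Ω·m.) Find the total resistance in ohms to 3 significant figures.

Seg 1: A = π(d/2)² = π(1.7250e-04 m)² = 9.348e-08 m²
R_1 = (1.68×10^-8)(2.69)/(9.348e-08) = 0.4834 Ω
Seg 2: A = π(d/2)² = π(4.2350e-05 m)² = 5.635e-09 m²
R_2 = (1.04×10^-7)(1.58)/(5.635e-09) = 29.16 Ω
Seg 3: A = π(d/2)² = π(4.8600e-05 m)² = 7.420e-09 m²
R_3 = (1.68×10^-8)(2.48)/(7.420e-09) = 5.615 Ω
R_total = R_1 + R_2 + R_3 = 35.3 Ω

35.3 Ω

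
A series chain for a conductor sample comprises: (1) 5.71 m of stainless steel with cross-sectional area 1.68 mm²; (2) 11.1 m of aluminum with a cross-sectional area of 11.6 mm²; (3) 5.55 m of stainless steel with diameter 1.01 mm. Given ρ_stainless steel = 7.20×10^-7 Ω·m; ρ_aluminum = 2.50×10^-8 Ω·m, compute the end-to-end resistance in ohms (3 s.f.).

Seg 1: A = 1.68 mm² = 1.680e-06 m²
R_1 = (7.20×10^-7)(5.71)/(1.680e-06) = 2.447 Ω
Seg 2: A = 11.6 mm² = 1.160e-05 m²
R_2 = (2.50×10^-8)(11.1)/(1.160e-05) = 0.02392 Ω
Seg 3: A = π(d/2)² = π(5.0500e-04 m)² = 8.012e-07 m²
R_3 = (7.20×10^-7)(5.55)/(8.012e-07) = 4.988 Ω
R_total = R_1 + R_2 + R_3 = 7.46 Ω

7.46 Ω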